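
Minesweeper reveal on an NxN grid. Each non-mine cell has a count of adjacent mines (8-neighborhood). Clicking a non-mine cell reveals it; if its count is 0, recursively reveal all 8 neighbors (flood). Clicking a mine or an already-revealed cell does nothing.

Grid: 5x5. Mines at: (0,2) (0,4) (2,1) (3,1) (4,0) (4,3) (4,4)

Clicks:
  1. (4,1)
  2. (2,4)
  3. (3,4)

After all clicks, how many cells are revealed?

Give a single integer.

Click 1 (4,1) count=2: revealed 1 new [(4,1)] -> total=1
Click 2 (2,4) count=0: revealed 9 new [(1,2) (1,3) (1,4) (2,2) (2,3) (2,4) (3,2) (3,3) (3,4)] -> total=10
Click 3 (3,4) count=2: revealed 0 new [(none)] -> total=10

Answer: 10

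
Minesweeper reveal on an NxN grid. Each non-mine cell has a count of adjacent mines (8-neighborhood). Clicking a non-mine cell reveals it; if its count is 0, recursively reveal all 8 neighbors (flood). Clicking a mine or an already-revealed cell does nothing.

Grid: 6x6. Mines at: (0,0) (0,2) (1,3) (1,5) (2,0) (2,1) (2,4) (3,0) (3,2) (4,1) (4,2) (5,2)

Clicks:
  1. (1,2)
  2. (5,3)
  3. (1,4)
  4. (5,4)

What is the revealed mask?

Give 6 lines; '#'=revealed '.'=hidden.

Click 1 (1,2) count=3: revealed 1 new [(1,2)] -> total=1
Click 2 (5,3) count=2: revealed 1 new [(5,3)] -> total=2
Click 3 (1,4) count=3: revealed 1 new [(1,4)] -> total=3
Click 4 (5,4) count=0: revealed 8 new [(3,3) (3,4) (3,5) (4,3) (4,4) (4,5) (5,4) (5,5)] -> total=11

Answer: ......
..#.#.
......
...###
...###
...###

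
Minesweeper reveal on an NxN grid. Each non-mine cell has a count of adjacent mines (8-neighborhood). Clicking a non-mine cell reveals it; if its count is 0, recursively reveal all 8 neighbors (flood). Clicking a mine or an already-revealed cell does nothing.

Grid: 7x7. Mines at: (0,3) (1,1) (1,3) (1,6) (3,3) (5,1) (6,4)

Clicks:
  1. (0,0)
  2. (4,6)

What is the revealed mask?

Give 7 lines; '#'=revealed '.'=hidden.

Click 1 (0,0) count=1: revealed 1 new [(0,0)] -> total=1
Click 2 (4,6) count=0: revealed 14 new [(2,4) (2,5) (2,6) (3,4) (3,5) (3,6) (4,4) (4,5) (4,6) (5,4) (5,5) (5,6) (6,5) (6,6)] -> total=15

Answer: #......
.......
....###
....###
....###
....###
.....##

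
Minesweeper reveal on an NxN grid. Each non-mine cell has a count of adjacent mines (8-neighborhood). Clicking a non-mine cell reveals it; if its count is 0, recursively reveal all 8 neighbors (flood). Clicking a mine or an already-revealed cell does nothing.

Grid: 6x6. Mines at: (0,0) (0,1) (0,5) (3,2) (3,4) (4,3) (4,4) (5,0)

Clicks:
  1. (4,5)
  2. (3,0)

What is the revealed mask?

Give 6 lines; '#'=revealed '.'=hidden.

Answer: ......
##....
##....
##....
##...#
......

Derivation:
Click 1 (4,5) count=2: revealed 1 new [(4,5)] -> total=1
Click 2 (3,0) count=0: revealed 8 new [(1,0) (1,1) (2,0) (2,1) (3,0) (3,1) (4,0) (4,1)] -> total=9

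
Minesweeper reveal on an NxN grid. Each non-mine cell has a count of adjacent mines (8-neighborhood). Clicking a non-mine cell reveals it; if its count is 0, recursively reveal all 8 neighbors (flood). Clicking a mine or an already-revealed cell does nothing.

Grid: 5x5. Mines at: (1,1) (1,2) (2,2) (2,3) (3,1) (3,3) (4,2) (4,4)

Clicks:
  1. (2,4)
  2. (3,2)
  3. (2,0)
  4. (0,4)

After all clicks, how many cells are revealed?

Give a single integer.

Click 1 (2,4) count=2: revealed 1 new [(2,4)] -> total=1
Click 2 (3,2) count=5: revealed 1 new [(3,2)] -> total=2
Click 3 (2,0) count=2: revealed 1 new [(2,0)] -> total=3
Click 4 (0,4) count=0: revealed 4 new [(0,3) (0,4) (1,3) (1,4)] -> total=7

Answer: 7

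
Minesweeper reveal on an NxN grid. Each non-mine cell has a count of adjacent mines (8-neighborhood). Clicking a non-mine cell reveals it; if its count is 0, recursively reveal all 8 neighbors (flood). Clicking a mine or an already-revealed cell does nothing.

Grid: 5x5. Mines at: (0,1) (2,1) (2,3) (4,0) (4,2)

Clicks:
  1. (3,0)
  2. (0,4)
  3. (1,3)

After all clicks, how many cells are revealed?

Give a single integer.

Click 1 (3,0) count=2: revealed 1 new [(3,0)] -> total=1
Click 2 (0,4) count=0: revealed 6 new [(0,2) (0,3) (0,4) (1,2) (1,3) (1,4)] -> total=7
Click 3 (1,3) count=1: revealed 0 new [(none)] -> total=7

Answer: 7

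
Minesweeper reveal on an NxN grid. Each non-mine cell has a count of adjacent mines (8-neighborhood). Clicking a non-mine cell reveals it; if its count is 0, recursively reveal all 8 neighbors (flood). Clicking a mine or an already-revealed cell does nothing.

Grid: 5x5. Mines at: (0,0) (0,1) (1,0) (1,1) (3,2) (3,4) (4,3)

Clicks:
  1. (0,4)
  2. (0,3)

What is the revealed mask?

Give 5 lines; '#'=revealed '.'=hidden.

Answer: ..###
..###
..###
.....
.....

Derivation:
Click 1 (0,4) count=0: revealed 9 new [(0,2) (0,3) (0,4) (1,2) (1,3) (1,4) (2,2) (2,3) (2,4)] -> total=9
Click 2 (0,3) count=0: revealed 0 new [(none)] -> total=9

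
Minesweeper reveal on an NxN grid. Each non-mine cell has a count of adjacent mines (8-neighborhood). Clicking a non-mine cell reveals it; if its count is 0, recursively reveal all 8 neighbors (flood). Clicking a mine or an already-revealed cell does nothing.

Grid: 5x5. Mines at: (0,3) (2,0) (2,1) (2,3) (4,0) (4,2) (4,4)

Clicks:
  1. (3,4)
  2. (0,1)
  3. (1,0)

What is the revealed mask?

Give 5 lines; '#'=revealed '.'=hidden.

Answer: ###..
###..
.....
....#
.....

Derivation:
Click 1 (3,4) count=2: revealed 1 new [(3,4)] -> total=1
Click 2 (0,1) count=0: revealed 6 new [(0,0) (0,1) (0,2) (1,0) (1,1) (1,2)] -> total=7
Click 3 (1,0) count=2: revealed 0 new [(none)] -> total=7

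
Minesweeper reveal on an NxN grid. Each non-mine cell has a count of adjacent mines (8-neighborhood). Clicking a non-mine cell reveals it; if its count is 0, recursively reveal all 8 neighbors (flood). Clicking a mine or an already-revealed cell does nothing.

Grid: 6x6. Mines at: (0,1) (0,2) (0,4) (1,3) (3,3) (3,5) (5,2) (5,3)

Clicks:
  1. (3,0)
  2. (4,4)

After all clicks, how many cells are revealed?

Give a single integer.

Click 1 (3,0) count=0: revealed 14 new [(1,0) (1,1) (1,2) (2,0) (2,1) (2,2) (3,0) (3,1) (3,2) (4,0) (4,1) (4,2) (5,0) (5,1)] -> total=14
Click 2 (4,4) count=3: revealed 1 new [(4,4)] -> total=15

Answer: 15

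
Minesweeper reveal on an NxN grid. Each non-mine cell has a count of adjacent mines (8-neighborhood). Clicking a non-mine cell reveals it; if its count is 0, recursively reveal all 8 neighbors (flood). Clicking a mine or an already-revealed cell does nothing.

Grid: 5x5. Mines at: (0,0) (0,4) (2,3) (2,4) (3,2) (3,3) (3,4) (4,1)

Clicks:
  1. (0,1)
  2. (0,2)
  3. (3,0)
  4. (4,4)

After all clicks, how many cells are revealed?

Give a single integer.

Click 1 (0,1) count=1: revealed 1 new [(0,1)] -> total=1
Click 2 (0,2) count=0: revealed 5 new [(0,2) (0,3) (1,1) (1,2) (1,3)] -> total=6
Click 3 (3,0) count=1: revealed 1 new [(3,0)] -> total=7
Click 4 (4,4) count=2: revealed 1 new [(4,4)] -> total=8

Answer: 8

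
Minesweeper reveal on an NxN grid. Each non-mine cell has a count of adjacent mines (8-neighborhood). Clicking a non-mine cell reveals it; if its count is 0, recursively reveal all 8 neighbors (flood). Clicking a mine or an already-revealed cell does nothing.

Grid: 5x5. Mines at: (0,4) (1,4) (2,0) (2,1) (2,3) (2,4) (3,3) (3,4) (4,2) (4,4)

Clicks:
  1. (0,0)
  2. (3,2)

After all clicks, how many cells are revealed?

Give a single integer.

Answer: 9

Derivation:
Click 1 (0,0) count=0: revealed 8 new [(0,0) (0,1) (0,2) (0,3) (1,0) (1,1) (1,2) (1,3)] -> total=8
Click 2 (3,2) count=4: revealed 1 new [(3,2)] -> total=9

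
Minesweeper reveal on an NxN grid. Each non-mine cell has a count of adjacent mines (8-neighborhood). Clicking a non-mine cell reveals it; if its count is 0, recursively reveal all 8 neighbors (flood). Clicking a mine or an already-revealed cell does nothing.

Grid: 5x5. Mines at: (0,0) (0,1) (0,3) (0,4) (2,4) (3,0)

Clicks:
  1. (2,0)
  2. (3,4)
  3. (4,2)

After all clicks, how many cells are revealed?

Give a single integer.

Click 1 (2,0) count=1: revealed 1 new [(2,0)] -> total=1
Click 2 (3,4) count=1: revealed 1 new [(3,4)] -> total=2
Click 3 (4,2) count=0: revealed 13 new [(1,1) (1,2) (1,3) (2,1) (2,2) (2,3) (3,1) (3,2) (3,3) (4,1) (4,2) (4,3) (4,4)] -> total=15

Answer: 15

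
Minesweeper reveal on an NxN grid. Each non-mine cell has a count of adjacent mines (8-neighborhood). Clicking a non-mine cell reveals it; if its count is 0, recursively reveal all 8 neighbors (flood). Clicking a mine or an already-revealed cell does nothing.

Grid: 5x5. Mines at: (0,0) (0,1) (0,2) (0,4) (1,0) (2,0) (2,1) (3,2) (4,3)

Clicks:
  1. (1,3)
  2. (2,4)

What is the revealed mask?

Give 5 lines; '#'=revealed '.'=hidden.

Answer: .....
...##
...##
...##
.....

Derivation:
Click 1 (1,3) count=2: revealed 1 new [(1,3)] -> total=1
Click 2 (2,4) count=0: revealed 5 new [(1,4) (2,3) (2,4) (3,3) (3,4)] -> total=6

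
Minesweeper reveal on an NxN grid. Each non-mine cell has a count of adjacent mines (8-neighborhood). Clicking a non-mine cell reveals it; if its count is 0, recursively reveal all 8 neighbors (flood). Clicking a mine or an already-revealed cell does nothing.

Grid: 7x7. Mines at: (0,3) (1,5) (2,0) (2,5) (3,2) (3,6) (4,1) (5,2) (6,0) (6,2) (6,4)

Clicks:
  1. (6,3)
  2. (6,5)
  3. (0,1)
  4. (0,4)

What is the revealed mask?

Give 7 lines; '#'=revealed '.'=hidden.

Click 1 (6,3) count=3: revealed 1 new [(6,3)] -> total=1
Click 2 (6,5) count=1: revealed 1 new [(6,5)] -> total=2
Click 3 (0,1) count=0: revealed 6 new [(0,0) (0,1) (0,2) (1,0) (1,1) (1,2)] -> total=8
Click 4 (0,4) count=2: revealed 1 new [(0,4)] -> total=9

Answer: ###.#..
###....
.......
.......
.......
.......
...#.#.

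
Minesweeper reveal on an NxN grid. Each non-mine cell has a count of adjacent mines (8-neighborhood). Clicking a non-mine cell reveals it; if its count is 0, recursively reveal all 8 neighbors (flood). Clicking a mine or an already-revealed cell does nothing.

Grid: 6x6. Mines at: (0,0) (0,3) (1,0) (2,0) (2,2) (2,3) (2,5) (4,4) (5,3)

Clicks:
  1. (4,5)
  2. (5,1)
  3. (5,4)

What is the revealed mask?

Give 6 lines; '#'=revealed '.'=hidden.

Answer: ......
......
......
###...
###..#
###.#.

Derivation:
Click 1 (4,5) count=1: revealed 1 new [(4,5)] -> total=1
Click 2 (5,1) count=0: revealed 9 new [(3,0) (3,1) (3,2) (4,0) (4,1) (4,2) (5,0) (5,1) (5,2)] -> total=10
Click 3 (5,4) count=2: revealed 1 new [(5,4)] -> total=11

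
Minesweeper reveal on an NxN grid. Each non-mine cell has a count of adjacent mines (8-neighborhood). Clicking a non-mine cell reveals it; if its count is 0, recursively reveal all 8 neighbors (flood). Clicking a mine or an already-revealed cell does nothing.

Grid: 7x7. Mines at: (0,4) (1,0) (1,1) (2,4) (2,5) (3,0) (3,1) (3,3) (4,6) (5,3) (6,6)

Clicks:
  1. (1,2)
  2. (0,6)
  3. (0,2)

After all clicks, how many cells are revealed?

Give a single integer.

Answer: 6

Derivation:
Click 1 (1,2) count=1: revealed 1 new [(1,2)] -> total=1
Click 2 (0,6) count=0: revealed 4 new [(0,5) (0,6) (1,5) (1,6)] -> total=5
Click 3 (0,2) count=1: revealed 1 new [(0,2)] -> total=6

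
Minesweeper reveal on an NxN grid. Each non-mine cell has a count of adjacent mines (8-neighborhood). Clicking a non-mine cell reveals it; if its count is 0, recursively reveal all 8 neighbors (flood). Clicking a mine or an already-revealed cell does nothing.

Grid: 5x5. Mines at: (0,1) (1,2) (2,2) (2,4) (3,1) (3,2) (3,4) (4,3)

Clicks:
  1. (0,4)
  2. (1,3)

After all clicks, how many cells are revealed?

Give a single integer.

Click 1 (0,4) count=0: revealed 4 new [(0,3) (0,4) (1,3) (1,4)] -> total=4
Click 2 (1,3) count=3: revealed 0 new [(none)] -> total=4

Answer: 4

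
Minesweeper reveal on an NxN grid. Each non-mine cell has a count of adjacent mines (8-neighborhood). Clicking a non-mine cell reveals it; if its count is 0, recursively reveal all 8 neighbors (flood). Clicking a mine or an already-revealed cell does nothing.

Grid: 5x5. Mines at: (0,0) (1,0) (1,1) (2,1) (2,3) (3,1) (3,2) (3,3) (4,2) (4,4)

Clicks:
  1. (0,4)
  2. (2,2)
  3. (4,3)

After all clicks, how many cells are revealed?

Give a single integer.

Click 1 (0,4) count=0: revealed 6 new [(0,2) (0,3) (0,4) (1,2) (1,3) (1,4)] -> total=6
Click 2 (2,2) count=6: revealed 1 new [(2,2)] -> total=7
Click 3 (4,3) count=4: revealed 1 new [(4,3)] -> total=8

Answer: 8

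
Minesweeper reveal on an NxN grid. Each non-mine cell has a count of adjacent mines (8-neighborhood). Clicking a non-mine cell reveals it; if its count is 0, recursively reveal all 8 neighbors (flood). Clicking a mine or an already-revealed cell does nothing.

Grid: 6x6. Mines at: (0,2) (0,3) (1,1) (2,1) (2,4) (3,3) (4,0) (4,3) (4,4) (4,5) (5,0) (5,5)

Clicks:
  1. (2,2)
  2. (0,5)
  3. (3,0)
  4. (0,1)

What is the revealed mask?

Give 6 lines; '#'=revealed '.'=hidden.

Click 1 (2,2) count=3: revealed 1 new [(2,2)] -> total=1
Click 2 (0,5) count=0: revealed 4 new [(0,4) (0,5) (1,4) (1,5)] -> total=5
Click 3 (3,0) count=2: revealed 1 new [(3,0)] -> total=6
Click 4 (0,1) count=2: revealed 1 new [(0,1)] -> total=7

Answer: .#..##
....##
..#...
#.....
......
......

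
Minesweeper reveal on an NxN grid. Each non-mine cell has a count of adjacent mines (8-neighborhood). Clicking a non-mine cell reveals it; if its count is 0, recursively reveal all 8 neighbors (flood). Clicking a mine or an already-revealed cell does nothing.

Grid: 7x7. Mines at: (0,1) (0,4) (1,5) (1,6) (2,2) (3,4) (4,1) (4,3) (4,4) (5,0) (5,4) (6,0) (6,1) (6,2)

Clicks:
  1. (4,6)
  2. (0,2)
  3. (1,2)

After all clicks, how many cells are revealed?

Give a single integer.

Click 1 (4,6) count=0: revealed 10 new [(2,5) (2,6) (3,5) (3,6) (4,5) (4,6) (5,5) (5,6) (6,5) (6,6)] -> total=10
Click 2 (0,2) count=1: revealed 1 new [(0,2)] -> total=11
Click 3 (1,2) count=2: revealed 1 new [(1,2)] -> total=12

Answer: 12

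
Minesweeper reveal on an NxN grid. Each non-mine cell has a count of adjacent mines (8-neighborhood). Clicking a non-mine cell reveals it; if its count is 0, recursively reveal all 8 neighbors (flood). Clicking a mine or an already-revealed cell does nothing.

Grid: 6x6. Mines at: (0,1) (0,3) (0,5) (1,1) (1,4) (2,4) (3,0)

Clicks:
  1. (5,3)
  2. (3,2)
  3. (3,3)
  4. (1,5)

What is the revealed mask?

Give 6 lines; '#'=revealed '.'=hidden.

Click 1 (5,3) count=0: revealed 20 new [(2,1) (2,2) (2,3) (3,1) (3,2) (3,3) (3,4) (3,5) (4,0) (4,1) (4,2) (4,3) (4,4) (4,5) (5,0) (5,1) (5,2) (5,3) (5,4) (5,5)] -> total=20
Click 2 (3,2) count=0: revealed 0 new [(none)] -> total=20
Click 3 (3,3) count=1: revealed 0 new [(none)] -> total=20
Click 4 (1,5) count=3: revealed 1 new [(1,5)] -> total=21

Answer: ......
.....#
.###..
.#####
######
######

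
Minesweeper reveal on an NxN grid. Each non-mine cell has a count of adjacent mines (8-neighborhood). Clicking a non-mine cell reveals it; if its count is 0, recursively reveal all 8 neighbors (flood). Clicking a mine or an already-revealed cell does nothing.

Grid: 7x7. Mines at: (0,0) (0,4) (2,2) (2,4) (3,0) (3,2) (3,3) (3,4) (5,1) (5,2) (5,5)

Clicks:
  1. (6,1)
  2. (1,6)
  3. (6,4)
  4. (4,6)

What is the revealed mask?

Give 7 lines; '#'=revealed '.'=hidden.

Answer: .....##
.....##
.....##
.....##
.....##
.......
.#..#..

Derivation:
Click 1 (6,1) count=2: revealed 1 new [(6,1)] -> total=1
Click 2 (1,6) count=0: revealed 10 new [(0,5) (0,6) (1,5) (1,6) (2,5) (2,6) (3,5) (3,6) (4,5) (4,6)] -> total=11
Click 3 (6,4) count=1: revealed 1 new [(6,4)] -> total=12
Click 4 (4,6) count=1: revealed 0 new [(none)] -> total=12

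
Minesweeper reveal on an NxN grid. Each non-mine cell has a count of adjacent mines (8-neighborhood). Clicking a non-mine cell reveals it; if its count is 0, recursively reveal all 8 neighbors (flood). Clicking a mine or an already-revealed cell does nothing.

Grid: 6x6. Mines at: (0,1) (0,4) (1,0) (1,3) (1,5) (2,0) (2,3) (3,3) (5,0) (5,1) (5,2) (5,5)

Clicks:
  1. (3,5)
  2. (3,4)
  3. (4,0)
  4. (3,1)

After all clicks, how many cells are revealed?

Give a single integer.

Answer: 8

Derivation:
Click 1 (3,5) count=0: revealed 6 new [(2,4) (2,5) (3,4) (3,5) (4,4) (4,5)] -> total=6
Click 2 (3,4) count=2: revealed 0 new [(none)] -> total=6
Click 3 (4,0) count=2: revealed 1 new [(4,0)] -> total=7
Click 4 (3,1) count=1: revealed 1 new [(3,1)] -> total=8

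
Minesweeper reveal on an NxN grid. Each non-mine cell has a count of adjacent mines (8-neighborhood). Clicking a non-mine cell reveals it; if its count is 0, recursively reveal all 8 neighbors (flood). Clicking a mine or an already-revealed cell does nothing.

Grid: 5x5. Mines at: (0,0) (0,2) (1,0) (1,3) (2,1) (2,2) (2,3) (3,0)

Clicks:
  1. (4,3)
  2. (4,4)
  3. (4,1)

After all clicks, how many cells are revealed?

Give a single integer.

Click 1 (4,3) count=0: revealed 8 new [(3,1) (3,2) (3,3) (3,4) (4,1) (4,2) (4,3) (4,4)] -> total=8
Click 2 (4,4) count=0: revealed 0 new [(none)] -> total=8
Click 3 (4,1) count=1: revealed 0 new [(none)] -> total=8

Answer: 8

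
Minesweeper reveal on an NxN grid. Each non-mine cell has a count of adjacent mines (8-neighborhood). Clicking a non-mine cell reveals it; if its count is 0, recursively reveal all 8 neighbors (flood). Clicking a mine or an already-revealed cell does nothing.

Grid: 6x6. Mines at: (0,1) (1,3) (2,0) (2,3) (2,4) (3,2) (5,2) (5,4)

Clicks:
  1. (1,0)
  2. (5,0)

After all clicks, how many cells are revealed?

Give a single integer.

Answer: 7

Derivation:
Click 1 (1,0) count=2: revealed 1 new [(1,0)] -> total=1
Click 2 (5,0) count=0: revealed 6 new [(3,0) (3,1) (4,0) (4,1) (5,0) (5,1)] -> total=7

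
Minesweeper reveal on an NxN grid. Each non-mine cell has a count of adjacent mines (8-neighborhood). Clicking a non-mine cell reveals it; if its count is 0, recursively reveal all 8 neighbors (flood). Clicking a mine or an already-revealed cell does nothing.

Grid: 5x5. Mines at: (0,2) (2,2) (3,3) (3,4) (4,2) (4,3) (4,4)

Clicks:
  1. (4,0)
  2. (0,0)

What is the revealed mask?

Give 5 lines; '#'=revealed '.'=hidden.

Answer: ##...
##...
##...
##...
##...

Derivation:
Click 1 (4,0) count=0: revealed 10 new [(0,0) (0,1) (1,0) (1,1) (2,0) (2,1) (3,0) (3,1) (4,0) (4,1)] -> total=10
Click 2 (0,0) count=0: revealed 0 new [(none)] -> total=10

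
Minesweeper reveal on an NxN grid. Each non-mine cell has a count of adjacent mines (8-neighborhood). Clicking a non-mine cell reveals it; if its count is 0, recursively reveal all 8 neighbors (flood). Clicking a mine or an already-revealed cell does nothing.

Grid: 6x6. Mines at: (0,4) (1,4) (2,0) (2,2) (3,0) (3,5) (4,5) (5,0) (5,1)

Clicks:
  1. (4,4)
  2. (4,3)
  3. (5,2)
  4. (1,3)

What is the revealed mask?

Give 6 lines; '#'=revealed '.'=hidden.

Answer: ......
...#..
......
..###.
..###.
..###.

Derivation:
Click 1 (4,4) count=2: revealed 1 new [(4,4)] -> total=1
Click 2 (4,3) count=0: revealed 8 new [(3,2) (3,3) (3,4) (4,2) (4,3) (5,2) (5,3) (5,4)] -> total=9
Click 3 (5,2) count=1: revealed 0 new [(none)] -> total=9
Click 4 (1,3) count=3: revealed 1 new [(1,3)] -> total=10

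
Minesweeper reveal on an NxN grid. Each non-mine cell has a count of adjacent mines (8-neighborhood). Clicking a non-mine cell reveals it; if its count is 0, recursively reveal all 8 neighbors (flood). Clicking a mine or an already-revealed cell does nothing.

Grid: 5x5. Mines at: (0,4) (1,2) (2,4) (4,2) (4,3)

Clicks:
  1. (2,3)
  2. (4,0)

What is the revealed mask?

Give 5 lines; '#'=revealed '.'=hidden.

Answer: ##...
##...
##.#.
##...
##...

Derivation:
Click 1 (2,3) count=2: revealed 1 new [(2,3)] -> total=1
Click 2 (4,0) count=0: revealed 10 new [(0,0) (0,1) (1,0) (1,1) (2,0) (2,1) (3,0) (3,1) (4,0) (4,1)] -> total=11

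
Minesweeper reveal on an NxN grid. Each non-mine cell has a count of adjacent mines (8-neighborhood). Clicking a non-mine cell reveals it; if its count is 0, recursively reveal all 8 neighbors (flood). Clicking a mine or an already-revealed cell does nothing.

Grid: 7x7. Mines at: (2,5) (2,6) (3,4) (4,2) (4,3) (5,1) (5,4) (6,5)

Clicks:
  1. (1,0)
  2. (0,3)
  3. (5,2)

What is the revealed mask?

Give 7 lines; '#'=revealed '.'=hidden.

Answer: #######
#######
#####..
####...
##.....
..#....
.......

Derivation:
Click 1 (1,0) count=0: revealed 25 new [(0,0) (0,1) (0,2) (0,3) (0,4) (0,5) (0,6) (1,0) (1,1) (1,2) (1,3) (1,4) (1,5) (1,6) (2,0) (2,1) (2,2) (2,3) (2,4) (3,0) (3,1) (3,2) (3,3) (4,0) (4,1)] -> total=25
Click 2 (0,3) count=0: revealed 0 new [(none)] -> total=25
Click 3 (5,2) count=3: revealed 1 new [(5,2)] -> total=26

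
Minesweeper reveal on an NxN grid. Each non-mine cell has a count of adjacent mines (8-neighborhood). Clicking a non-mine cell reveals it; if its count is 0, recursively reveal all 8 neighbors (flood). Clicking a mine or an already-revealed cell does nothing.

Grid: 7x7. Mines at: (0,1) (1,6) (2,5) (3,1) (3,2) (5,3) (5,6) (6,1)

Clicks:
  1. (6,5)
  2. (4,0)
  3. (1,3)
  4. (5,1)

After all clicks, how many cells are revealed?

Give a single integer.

Click 1 (6,5) count=1: revealed 1 new [(6,5)] -> total=1
Click 2 (4,0) count=1: revealed 1 new [(4,0)] -> total=2
Click 3 (1,3) count=0: revealed 11 new [(0,2) (0,3) (0,4) (0,5) (1,2) (1,3) (1,4) (1,5) (2,2) (2,3) (2,4)] -> total=13
Click 4 (5,1) count=1: revealed 1 new [(5,1)] -> total=14

Answer: 14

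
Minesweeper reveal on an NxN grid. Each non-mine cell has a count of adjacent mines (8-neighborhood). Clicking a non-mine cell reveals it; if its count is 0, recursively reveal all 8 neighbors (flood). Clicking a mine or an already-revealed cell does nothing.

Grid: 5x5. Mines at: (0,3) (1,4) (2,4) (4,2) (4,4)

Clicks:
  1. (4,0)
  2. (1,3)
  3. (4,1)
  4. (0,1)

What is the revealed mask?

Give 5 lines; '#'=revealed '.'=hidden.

Click 1 (4,0) count=0: revealed 17 new [(0,0) (0,1) (0,2) (1,0) (1,1) (1,2) (1,3) (2,0) (2,1) (2,2) (2,3) (3,0) (3,1) (3,2) (3,3) (4,0) (4,1)] -> total=17
Click 2 (1,3) count=3: revealed 0 new [(none)] -> total=17
Click 3 (4,1) count=1: revealed 0 new [(none)] -> total=17
Click 4 (0,1) count=0: revealed 0 new [(none)] -> total=17

Answer: ###..
####.
####.
####.
##...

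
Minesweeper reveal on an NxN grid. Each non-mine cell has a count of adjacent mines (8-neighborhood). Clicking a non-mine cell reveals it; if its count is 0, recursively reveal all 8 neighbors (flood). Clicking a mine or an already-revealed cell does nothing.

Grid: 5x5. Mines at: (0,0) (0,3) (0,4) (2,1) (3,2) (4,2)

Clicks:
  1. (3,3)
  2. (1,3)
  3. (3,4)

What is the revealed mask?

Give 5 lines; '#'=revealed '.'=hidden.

Click 1 (3,3) count=2: revealed 1 new [(3,3)] -> total=1
Click 2 (1,3) count=2: revealed 1 new [(1,3)] -> total=2
Click 3 (3,4) count=0: revealed 6 new [(1,4) (2,3) (2,4) (3,4) (4,3) (4,4)] -> total=8

Answer: .....
...##
...##
...##
...##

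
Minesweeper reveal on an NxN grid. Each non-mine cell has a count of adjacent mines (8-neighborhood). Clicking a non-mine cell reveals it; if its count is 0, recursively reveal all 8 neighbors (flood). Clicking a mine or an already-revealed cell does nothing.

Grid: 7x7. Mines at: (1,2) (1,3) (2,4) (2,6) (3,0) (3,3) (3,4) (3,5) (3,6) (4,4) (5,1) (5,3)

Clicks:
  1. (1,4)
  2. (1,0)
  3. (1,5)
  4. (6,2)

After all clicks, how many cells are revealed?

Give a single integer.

Answer: 9

Derivation:
Click 1 (1,4) count=2: revealed 1 new [(1,4)] -> total=1
Click 2 (1,0) count=0: revealed 6 new [(0,0) (0,1) (1,0) (1,1) (2,0) (2,1)] -> total=7
Click 3 (1,5) count=2: revealed 1 new [(1,5)] -> total=8
Click 4 (6,2) count=2: revealed 1 new [(6,2)] -> total=9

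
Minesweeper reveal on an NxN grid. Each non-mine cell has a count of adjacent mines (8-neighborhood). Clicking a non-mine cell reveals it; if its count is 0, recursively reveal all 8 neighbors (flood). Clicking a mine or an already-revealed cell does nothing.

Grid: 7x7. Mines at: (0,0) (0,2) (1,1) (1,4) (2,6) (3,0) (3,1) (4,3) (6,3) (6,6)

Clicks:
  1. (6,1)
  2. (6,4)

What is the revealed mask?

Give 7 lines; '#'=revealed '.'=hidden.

Click 1 (6,1) count=0: revealed 9 new [(4,0) (4,1) (4,2) (5,0) (5,1) (5,2) (6,0) (6,1) (6,2)] -> total=9
Click 2 (6,4) count=1: revealed 1 new [(6,4)] -> total=10

Answer: .......
.......
.......
.......
###....
###....
###.#..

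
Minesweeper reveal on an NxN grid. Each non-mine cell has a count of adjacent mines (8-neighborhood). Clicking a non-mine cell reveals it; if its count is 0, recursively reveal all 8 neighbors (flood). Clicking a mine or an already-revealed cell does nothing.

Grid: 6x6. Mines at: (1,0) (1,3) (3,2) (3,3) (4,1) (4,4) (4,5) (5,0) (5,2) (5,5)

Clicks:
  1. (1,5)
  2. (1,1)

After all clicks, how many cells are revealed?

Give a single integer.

Click 1 (1,5) count=0: revealed 8 new [(0,4) (0,5) (1,4) (1,5) (2,4) (2,5) (3,4) (3,5)] -> total=8
Click 2 (1,1) count=1: revealed 1 new [(1,1)] -> total=9

Answer: 9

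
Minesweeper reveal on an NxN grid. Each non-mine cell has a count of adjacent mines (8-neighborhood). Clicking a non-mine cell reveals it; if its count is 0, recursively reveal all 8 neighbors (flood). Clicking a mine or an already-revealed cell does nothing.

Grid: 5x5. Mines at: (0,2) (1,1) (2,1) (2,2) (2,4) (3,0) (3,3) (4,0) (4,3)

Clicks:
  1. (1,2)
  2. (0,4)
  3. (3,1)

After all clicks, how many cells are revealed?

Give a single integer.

Click 1 (1,2) count=4: revealed 1 new [(1,2)] -> total=1
Click 2 (0,4) count=0: revealed 4 new [(0,3) (0,4) (1,3) (1,4)] -> total=5
Click 3 (3,1) count=4: revealed 1 new [(3,1)] -> total=6

Answer: 6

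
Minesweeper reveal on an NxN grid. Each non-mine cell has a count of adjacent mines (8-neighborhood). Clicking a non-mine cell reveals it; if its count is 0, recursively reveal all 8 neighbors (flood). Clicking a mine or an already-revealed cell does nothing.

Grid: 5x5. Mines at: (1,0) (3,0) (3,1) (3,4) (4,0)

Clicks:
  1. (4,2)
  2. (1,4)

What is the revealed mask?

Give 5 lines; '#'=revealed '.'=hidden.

Click 1 (4,2) count=1: revealed 1 new [(4,2)] -> total=1
Click 2 (1,4) count=0: revealed 12 new [(0,1) (0,2) (0,3) (0,4) (1,1) (1,2) (1,3) (1,4) (2,1) (2,2) (2,3) (2,4)] -> total=13

Answer: .####
.####
.####
.....
..#..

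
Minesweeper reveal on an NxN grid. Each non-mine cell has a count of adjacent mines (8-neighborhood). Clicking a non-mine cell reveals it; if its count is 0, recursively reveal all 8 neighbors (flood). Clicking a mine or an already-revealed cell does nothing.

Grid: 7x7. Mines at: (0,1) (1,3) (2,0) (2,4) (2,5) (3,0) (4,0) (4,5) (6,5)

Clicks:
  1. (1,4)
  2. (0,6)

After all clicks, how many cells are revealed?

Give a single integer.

Answer: 6

Derivation:
Click 1 (1,4) count=3: revealed 1 new [(1,4)] -> total=1
Click 2 (0,6) count=0: revealed 5 new [(0,4) (0,5) (0,6) (1,5) (1,6)] -> total=6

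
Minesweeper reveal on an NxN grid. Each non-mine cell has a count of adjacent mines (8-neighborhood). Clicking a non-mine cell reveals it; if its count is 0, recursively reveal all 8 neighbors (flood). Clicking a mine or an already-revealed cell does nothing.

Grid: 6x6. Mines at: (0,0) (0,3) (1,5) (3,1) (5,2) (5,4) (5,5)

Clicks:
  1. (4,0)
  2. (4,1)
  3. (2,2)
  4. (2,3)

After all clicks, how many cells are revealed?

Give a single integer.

Answer: 17

Derivation:
Click 1 (4,0) count=1: revealed 1 new [(4,0)] -> total=1
Click 2 (4,1) count=2: revealed 1 new [(4,1)] -> total=2
Click 3 (2,2) count=1: revealed 1 new [(2,2)] -> total=3
Click 4 (2,3) count=0: revealed 14 new [(1,2) (1,3) (1,4) (2,3) (2,4) (2,5) (3,2) (3,3) (3,4) (3,5) (4,2) (4,3) (4,4) (4,5)] -> total=17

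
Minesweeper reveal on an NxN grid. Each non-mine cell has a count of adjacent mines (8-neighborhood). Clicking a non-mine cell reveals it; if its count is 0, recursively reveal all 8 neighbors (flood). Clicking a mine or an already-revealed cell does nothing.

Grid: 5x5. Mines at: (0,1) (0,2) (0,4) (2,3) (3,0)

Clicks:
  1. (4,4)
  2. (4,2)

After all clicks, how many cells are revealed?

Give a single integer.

Click 1 (4,4) count=0: revealed 8 new [(3,1) (3,2) (3,3) (3,4) (4,1) (4,2) (4,3) (4,4)] -> total=8
Click 2 (4,2) count=0: revealed 0 new [(none)] -> total=8

Answer: 8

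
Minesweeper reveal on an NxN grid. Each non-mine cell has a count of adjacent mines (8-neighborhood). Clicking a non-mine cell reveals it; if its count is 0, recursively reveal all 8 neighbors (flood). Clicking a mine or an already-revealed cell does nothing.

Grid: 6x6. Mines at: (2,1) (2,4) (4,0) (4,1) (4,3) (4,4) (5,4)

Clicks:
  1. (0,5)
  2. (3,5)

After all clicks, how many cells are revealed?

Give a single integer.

Answer: 13

Derivation:
Click 1 (0,5) count=0: revealed 12 new [(0,0) (0,1) (0,2) (0,3) (0,4) (0,5) (1,0) (1,1) (1,2) (1,3) (1,4) (1,5)] -> total=12
Click 2 (3,5) count=2: revealed 1 new [(3,5)] -> total=13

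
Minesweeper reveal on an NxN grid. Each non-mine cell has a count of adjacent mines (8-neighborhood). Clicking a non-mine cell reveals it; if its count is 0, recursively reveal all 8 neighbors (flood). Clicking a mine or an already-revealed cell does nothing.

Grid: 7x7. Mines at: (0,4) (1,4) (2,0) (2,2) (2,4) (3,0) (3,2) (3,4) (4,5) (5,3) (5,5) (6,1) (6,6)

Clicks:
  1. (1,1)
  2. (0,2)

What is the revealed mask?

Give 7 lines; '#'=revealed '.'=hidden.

Click 1 (1,1) count=2: revealed 1 new [(1,1)] -> total=1
Click 2 (0,2) count=0: revealed 7 new [(0,0) (0,1) (0,2) (0,3) (1,0) (1,2) (1,3)] -> total=8

Answer: ####...
####...
.......
.......
.......
.......
.......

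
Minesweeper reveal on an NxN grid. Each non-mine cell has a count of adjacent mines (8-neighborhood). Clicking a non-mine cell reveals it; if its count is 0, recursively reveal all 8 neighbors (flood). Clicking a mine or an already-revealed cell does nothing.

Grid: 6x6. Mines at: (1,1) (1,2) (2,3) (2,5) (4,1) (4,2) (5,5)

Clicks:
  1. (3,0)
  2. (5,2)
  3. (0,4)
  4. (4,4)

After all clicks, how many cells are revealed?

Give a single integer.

Answer: 9

Derivation:
Click 1 (3,0) count=1: revealed 1 new [(3,0)] -> total=1
Click 2 (5,2) count=2: revealed 1 new [(5,2)] -> total=2
Click 3 (0,4) count=0: revealed 6 new [(0,3) (0,4) (0,5) (1,3) (1,4) (1,5)] -> total=8
Click 4 (4,4) count=1: revealed 1 new [(4,4)] -> total=9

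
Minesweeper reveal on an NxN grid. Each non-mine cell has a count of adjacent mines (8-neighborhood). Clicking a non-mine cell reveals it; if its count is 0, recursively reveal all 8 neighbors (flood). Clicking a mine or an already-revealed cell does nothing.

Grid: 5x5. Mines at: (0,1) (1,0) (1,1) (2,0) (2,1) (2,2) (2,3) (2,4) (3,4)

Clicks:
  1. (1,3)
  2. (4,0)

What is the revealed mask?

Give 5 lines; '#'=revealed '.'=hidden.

Answer: .....
...#.
.....
####.
####.

Derivation:
Click 1 (1,3) count=3: revealed 1 new [(1,3)] -> total=1
Click 2 (4,0) count=0: revealed 8 new [(3,0) (3,1) (3,2) (3,3) (4,0) (4,1) (4,2) (4,3)] -> total=9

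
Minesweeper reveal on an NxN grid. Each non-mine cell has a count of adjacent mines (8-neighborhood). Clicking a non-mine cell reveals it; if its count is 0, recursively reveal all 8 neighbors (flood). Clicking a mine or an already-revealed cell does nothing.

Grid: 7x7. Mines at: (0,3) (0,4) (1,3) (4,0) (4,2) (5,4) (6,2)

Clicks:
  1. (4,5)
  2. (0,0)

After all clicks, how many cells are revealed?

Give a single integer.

Answer: 13

Derivation:
Click 1 (4,5) count=1: revealed 1 new [(4,5)] -> total=1
Click 2 (0,0) count=0: revealed 12 new [(0,0) (0,1) (0,2) (1,0) (1,1) (1,2) (2,0) (2,1) (2,2) (3,0) (3,1) (3,2)] -> total=13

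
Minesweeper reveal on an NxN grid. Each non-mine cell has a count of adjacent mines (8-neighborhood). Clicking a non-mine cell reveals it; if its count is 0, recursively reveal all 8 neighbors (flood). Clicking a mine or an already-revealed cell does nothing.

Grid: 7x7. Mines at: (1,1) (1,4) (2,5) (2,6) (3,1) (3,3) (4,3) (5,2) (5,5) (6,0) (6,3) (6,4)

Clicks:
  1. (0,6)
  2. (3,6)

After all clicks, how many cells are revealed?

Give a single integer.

Click 1 (0,6) count=0: revealed 4 new [(0,5) (0,6) (1,5) (1,6)] -> total=4
Click 2 (3,6) count=2: revealed 1 new [(3,6)] -> total=5

Answer: 5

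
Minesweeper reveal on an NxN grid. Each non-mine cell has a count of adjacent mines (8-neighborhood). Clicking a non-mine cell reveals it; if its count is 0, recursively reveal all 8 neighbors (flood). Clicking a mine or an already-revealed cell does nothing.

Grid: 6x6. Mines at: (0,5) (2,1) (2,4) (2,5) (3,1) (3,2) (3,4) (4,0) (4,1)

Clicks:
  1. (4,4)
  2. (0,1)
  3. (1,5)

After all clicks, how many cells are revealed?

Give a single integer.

Click 1 (4,4) count=1: revealed 1 new [(4,4)] -> total=1
Click 2 (0,1) count=0: revealed 10 new [(0,0) (0,1) (0,2) (0,3) (0,4) (1,0) (1,1) (1,2) (1,3) (1,4)] -> total=11
Click 3 (1,5) count=3: revealed 1 new [(1,5)] -> total=12

Answer: 12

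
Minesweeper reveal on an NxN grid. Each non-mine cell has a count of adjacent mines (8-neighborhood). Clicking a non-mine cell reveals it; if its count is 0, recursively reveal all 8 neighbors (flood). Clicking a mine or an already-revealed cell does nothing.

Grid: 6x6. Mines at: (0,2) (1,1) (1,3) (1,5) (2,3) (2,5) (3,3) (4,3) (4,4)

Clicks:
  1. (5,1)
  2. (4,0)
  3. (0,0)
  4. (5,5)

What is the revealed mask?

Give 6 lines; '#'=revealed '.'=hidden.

Click 1 (5,1) count=0: revealed 12 new [(2,0) (2,1) (2,2) (3,0) (3,1) (3,2) (4,0) (4,1) (4,2) (5,0) (5,1) (5,2)] -> total=12
Click 2 (4,0) count=0: revealed 0 new [(none)] -> total=12
Click 3 (0,0) count=1: revealed 1 new [(0,0)] -> total=13
Click 4 (5,5) count=1: revealed 1 new [(5,5)] -> total=14

Answer: #.....
......
###...
###...
###...
###..#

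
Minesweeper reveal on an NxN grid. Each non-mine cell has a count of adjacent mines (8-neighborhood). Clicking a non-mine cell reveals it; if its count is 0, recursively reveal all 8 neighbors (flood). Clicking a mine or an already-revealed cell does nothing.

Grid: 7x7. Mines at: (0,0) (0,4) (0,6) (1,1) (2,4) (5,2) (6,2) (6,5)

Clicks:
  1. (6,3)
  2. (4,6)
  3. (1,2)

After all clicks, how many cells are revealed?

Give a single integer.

Answer: 18

Derivation:
Click 1 (6,3) count=2: revealed 1 new [(6,3)] -> total=1
Click 2 (4,6) count=0: revealed 16 new [(1,5) (1,6) (2,5) (2,6) (3,3) (3,4) (3,5) (3,6) (4,3) (4,4) (4,5) (4,6) (5,3) (5,4) (5,5) (5,6)] -> total=17
Click 3 (1,2) count=1: revealed 1 new [(1,2)] -> total=18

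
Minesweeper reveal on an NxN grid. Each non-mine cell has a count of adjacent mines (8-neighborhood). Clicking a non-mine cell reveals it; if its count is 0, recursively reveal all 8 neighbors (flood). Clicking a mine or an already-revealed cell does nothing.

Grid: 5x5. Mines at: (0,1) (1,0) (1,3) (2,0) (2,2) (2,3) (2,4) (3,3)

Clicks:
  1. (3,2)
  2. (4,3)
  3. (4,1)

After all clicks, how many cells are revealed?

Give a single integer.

Click 1 (3,2) count=3: revealed 1 new [(3,2)] -> total=1
Click 2 (4,3) count=1: revealed 1 new [(4,3)] -> total=2
Click 3 (4,1) count=0: revealed 5 new [(3,0) (3,1) (4,0) (4,1) (4,2)] -> total=7

Answer: 7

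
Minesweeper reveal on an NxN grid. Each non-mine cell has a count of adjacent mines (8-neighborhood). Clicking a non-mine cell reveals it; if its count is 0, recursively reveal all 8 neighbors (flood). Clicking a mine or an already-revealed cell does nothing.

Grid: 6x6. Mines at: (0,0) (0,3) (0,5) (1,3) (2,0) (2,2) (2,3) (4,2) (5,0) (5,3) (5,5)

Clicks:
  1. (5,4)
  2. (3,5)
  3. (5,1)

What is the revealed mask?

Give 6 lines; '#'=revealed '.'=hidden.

Answer: ......
....##
....##
....##
....##
.#..#.

Derivation:
Click 1 (5,4) count=2: revealed 1 new [(5,4)] -> total=1
Click 2 (3,5) count=0: revealed 8 new [(1,4) (1,5) (2,4) (2,5) (3,4) (3,5) (4,4) (4,5)] -> total=9
Click 3 (5,1) count=2: revealed 1 new [(5,1)] -> total=10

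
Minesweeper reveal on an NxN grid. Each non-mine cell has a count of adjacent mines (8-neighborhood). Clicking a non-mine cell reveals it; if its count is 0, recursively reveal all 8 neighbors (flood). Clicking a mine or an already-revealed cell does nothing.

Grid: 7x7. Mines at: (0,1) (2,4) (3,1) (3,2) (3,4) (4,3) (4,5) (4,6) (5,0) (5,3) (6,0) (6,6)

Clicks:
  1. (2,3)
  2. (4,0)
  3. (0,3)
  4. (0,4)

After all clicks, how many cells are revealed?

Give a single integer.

Answer: 16

Derivation:
Click 1 (2,3) count=3: revealed 1 new [(2,3)] -> total=1
Click 2 (4,0) count=2: revealed 1 new [(4,0)] -> total=2
Click 3 (0,3) count=0: revealed 14 new [(0,2) (0,3) (0,4) (0,5) (0,6) (1,2) (1,3) (1,4) (1,5) (1,6) (2,5) (2,6) (3,5) (3,6)] -> total=16
Click 4 (0,4) count=0: revealed 0 new [(none)] -> total=16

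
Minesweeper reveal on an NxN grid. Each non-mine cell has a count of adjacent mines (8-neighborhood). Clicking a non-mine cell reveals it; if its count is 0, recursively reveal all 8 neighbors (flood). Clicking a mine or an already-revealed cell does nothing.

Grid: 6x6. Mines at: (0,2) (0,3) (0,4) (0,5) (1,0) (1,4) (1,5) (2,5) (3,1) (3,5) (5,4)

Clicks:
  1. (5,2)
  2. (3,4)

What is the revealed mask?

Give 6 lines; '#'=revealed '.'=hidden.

Answer: ......
......
......
....#.
####..
####..

Derivation:
Click 1 (5,2) count=0: revealed 8 new [(4,0) (4,1) (4,2) (4,3) (5,0) (5,1) (5,2) (5,3)] -> total=8
Click 2 (3,4) count=2: revealed 1 new [(3,4)] -> total=9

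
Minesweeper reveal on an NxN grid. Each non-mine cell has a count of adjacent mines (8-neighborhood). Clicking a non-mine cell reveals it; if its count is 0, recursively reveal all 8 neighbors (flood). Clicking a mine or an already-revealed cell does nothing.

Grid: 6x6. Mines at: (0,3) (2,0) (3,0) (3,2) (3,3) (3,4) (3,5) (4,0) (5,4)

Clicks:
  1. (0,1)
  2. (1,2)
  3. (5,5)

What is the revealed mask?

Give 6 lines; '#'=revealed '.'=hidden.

Answer: ###...
###...
......
......
......
.....#

Derivation:
Click 1 (0,1) count=0: revealed 6 new [(0,0) (0,1) (0,2) (1,0) (1,1) (1,2)] -> total=6
Click 2 (1,2) count=1: revealed 0 new [(none)] -> total=6
Click 3 (5,5) count=1: revealed 1 new [(5,5)] -> total=7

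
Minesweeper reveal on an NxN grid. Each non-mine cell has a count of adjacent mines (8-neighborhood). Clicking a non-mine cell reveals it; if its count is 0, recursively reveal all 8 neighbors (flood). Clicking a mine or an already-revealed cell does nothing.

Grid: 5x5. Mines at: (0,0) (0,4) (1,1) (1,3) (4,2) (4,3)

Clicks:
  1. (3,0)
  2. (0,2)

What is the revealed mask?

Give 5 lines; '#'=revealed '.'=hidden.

Answer: ..#..
.....
##...
##...
##...

Derivation:
Click 1 (3,0) count=0: revealed 6 new [(2,0) (2,1) (3,0) (3,1) (4,0) (4,1)] -> total=6
Click 2 (0,2) count=2: revealed 1 new [(0,2)] -> total=7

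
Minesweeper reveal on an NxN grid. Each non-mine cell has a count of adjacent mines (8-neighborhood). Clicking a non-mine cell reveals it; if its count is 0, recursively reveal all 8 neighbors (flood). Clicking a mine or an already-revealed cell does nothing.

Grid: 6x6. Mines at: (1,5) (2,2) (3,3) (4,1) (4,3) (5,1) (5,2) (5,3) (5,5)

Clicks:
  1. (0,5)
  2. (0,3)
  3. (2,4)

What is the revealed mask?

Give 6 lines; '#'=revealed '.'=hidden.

Answer: ######
#####.
##..#.
##....
......
......

Derivation:
Click 1 (0,5) count=1: revealed 1 new [(0,5)] -> total=1
Click 2 (0,3) count=0: revealed 14 new [(0,0) (0,1) (0,2) (0,3) (0,4) (1,0) (1,1) (1,2) (1,3) (1,4) (2,0) (2,1) (3,0) (3,1)] -> total=15
Click 3 (2,4) count=2: revealed 1 new [(2,4)] -> total=16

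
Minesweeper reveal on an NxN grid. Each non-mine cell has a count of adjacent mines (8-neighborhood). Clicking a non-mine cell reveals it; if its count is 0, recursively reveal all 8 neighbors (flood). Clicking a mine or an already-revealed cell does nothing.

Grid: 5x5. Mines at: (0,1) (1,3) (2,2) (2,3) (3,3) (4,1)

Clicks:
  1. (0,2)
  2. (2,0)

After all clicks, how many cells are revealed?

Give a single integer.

Answer: 7

Derivation:
Click 1 (0,2) count=2: revealed 1 new [(0,2)] -> total=1
Click 2 (2,0) count=0: revealed 6 new [(1,0) (1,1) (2,0) (2,1) (3,0) (3,1)] -> total=7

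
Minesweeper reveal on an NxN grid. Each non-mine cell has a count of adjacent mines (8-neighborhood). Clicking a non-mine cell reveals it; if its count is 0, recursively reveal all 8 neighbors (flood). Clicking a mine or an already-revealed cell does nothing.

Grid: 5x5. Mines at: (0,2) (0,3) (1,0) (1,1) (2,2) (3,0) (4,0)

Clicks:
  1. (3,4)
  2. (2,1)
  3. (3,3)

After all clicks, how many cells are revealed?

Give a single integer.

Click 1 (3,4) count=0: revealed 12 new [(1,3) (1,4) (2,3) (2,4) (3,1) (3,2) (3,3) (3,4) (4,1) (4,2) (4,3) (4,4)] -> total=12
Click 2 (2,1) count=4: revealed 1 new [(2,1)] -> total=13
Click 3 (3,3) count=1: revealed 0 new [(none)] -> total=13

Answer: 13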